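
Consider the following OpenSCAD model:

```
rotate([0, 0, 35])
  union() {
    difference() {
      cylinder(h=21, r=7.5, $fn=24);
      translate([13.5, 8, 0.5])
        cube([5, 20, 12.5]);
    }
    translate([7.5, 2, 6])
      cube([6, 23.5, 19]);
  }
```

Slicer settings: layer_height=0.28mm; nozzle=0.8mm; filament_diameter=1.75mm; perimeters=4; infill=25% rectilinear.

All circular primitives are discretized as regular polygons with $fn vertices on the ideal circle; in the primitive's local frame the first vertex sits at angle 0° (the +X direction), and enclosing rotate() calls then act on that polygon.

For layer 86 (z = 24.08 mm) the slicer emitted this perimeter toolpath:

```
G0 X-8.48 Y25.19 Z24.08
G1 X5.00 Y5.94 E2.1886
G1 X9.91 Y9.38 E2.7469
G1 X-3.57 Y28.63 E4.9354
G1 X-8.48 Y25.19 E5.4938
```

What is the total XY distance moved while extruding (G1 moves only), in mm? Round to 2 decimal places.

Sum the Euclidean lengths of each G1 segment: total = 58.99 mm.

58.99 mm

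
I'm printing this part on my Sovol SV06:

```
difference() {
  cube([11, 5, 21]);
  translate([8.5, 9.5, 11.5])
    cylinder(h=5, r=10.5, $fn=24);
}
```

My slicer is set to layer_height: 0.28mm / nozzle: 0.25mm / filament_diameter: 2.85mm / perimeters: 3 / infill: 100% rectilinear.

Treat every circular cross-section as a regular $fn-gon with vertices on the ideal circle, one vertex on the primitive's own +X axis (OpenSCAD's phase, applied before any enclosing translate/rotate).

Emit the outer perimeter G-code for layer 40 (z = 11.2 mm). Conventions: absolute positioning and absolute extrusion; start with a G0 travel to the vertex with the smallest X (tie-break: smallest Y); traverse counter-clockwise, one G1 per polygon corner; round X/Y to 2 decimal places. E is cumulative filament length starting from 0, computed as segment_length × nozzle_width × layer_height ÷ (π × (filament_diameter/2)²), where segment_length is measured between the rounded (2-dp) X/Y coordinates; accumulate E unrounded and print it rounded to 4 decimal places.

G0 X0.00 Y0.00 Z11.20
G1 X11.00 Y0.00 E0.1207
G1 X11.00 Y5.00 E0.1756
G1 X0.00 Y5.00 E0.2963
G1 X0.00 Y0.00 E0.3511

At z = 11.2 mm: the 11×5 cube contributes its full rectangle; the cylinder at (8.5, 9.5) does not reach this height (z outside [11.5, 16.5]); After the difference (first − rest): none of the subtracted shapes is present at this height, so the 11×5 cube is unchanged — 1 connected region. The outline is a single polygon with 4 vertices. Extrusion per mm of travel: 0.25 × 0.28 / (π × 1.425²) = 0.010973. Accumulating E over each segment gives final E = 0.3511.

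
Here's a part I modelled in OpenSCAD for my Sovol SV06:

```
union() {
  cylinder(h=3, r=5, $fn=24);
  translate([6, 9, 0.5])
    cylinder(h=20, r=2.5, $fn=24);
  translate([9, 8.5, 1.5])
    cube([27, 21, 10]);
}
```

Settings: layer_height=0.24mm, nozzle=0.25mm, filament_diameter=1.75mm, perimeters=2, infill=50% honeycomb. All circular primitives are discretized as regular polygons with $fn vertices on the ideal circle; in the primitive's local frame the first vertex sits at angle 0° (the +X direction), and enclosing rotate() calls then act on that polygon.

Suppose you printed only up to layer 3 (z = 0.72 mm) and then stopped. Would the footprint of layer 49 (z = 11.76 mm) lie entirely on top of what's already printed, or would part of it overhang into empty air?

entirely on top

Compare the two slices. At z = 0.72: the r=5 cylinder gives a regular 24-gon of circumradius 5 (constant along its height) (area = (24/2)·5.000²·sin(360°/24) = 77.65 mm²); the r=2.5 cylinder at (6, 9) contributes a regular 24-gon of circumradius 2.5 (area = (24/2)·2.500²·sin(360°/24) = 19.41 mm²); the cube at (9, 8.5) is absent (z outside [1.5, 11.5]); Taking the union: the 2 present regions are separate (no shared area or edge), so areas and boundary lengths simply add and each stays a separate island — area = 97.06 mm². At z = 11.76: the cylinder is not intersected at this z (z outside [0, 3]); the r=2.5 cylinder at (6, 9) gives a regular 24-gon of circumradius 2.5 (constant along its height) (area = (24/2)·2.500²·sin(360°/24) = 19.41 mm²); the cube at (9, 8.5) is absent (z outside [1.5, 11.5]); Merging all regions: only the r=2.5 cylinder at (6, 9) is present, so the union is just that shape — area = 19.41 mm². Checking containment: the cross-section at z = 11.76 is a subset of the cross-section at z = 0.72.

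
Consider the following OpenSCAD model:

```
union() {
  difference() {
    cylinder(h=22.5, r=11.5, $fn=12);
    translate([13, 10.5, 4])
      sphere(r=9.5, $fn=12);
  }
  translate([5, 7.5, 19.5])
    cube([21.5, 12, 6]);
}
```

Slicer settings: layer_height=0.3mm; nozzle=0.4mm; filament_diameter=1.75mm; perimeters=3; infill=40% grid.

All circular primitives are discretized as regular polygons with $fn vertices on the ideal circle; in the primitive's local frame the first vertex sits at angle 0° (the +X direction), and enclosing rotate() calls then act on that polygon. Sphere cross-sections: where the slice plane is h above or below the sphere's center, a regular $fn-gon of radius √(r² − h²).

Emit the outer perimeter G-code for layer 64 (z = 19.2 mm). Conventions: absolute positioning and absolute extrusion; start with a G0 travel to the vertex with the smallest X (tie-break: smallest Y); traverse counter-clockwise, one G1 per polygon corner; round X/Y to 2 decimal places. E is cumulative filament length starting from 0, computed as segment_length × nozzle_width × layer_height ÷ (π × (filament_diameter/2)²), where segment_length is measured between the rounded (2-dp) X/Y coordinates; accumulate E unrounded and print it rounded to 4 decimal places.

At z = 19.2 mm: the cylinder: section is a regular 12-gon, circumradius r=11.5; the sphere at (13, 10.5) does not reach this height (|z−center|=15.200 > r=9.5); Taking the first minus the rest: none of the subtracted shapes is present at this height, so the r=11.5 cylinder is unchanged — 1 connected region; the cube at (5, 7.5) is absent (z outside [19.5, 25.5]); Taking the union: only the result so far is present, so the union is just that shape — 1 connected region. The outline is a single polygon with 12 vertices. Extrusion per mm of travel: 0.4 × 0.3 / (π × 0.875²) = 0.049890. Accumulating E over each segment gives final E = 3.5640.

G0 X-11.50 Y0.00 Z19.20
G1 X-9.96 Y-5.75 E0.2970
G1 X-5.75 Y-9.96 E0.5940
G1 X0.00 Y-11.50 E0.8910
G1 X5.75 Y-9.96 E1.1880
G1 X9.96 Y-5.75 E1.4850
G1 X11.50 Y0.00 E1.7820
G1 X9.96 Y5.75 E2.0790
G1 X5.75 Y9.96 E2.3760
G1 X0.00 Y11.50 E2.6730
G1 X-5.75 Y9.96 E2.9700
G1 X-9.96 Y5.75 E3.2670
G1 X-11.50 Y0.00 E3.5640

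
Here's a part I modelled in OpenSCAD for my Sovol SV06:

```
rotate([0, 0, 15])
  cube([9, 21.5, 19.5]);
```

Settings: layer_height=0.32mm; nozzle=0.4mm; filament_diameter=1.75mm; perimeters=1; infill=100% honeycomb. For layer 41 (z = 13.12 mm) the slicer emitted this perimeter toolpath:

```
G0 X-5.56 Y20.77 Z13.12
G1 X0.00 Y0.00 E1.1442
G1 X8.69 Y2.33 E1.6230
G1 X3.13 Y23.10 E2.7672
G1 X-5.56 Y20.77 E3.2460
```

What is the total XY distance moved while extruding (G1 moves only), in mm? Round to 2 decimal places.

61.00 mm

Sum the Euclidean lengths of each G1 segment: total = 61.00 mm.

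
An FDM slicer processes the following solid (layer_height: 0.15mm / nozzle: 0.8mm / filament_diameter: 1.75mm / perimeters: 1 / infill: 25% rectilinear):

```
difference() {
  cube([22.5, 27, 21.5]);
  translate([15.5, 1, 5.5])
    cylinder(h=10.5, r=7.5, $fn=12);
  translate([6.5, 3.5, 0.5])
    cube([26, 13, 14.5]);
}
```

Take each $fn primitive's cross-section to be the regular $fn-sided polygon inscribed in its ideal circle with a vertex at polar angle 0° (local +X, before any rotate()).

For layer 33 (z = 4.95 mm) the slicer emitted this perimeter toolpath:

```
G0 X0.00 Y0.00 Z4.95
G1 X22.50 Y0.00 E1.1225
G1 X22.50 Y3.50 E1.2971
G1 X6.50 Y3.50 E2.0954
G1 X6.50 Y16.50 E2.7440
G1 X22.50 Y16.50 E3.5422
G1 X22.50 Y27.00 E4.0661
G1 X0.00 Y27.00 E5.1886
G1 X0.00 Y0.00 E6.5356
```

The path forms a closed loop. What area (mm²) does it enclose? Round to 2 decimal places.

Apply the shoelace formula to the sequence of (X, Y) vertices; enclosed area = 399.50 mm².

399.50 mm²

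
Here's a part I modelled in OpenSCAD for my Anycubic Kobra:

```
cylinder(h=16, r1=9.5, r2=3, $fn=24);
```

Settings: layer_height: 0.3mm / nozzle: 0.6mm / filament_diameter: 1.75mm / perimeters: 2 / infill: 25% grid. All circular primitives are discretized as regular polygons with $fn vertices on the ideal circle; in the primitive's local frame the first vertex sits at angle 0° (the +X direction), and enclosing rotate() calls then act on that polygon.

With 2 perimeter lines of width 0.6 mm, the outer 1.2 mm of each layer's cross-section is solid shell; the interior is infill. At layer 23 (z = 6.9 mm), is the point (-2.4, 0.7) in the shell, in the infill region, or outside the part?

At z = 6.9 mm: the cone contributes a regular 24-gon of circumradius 6.697 (interpolated between r1=9.5 and r2=3 at t=0.431). Overall, the cross-section is a single solid region. The nearest boundary edge runs (-5.80, 3.35)→(-6.47, 1.73); distance from the point to it = 4.15 mm. The point is inside the cross-section and 4.15 mm from the nearest boundary — more than the 1.2 mm shell width (2 × 0.6), so it's in the infill interior.

infill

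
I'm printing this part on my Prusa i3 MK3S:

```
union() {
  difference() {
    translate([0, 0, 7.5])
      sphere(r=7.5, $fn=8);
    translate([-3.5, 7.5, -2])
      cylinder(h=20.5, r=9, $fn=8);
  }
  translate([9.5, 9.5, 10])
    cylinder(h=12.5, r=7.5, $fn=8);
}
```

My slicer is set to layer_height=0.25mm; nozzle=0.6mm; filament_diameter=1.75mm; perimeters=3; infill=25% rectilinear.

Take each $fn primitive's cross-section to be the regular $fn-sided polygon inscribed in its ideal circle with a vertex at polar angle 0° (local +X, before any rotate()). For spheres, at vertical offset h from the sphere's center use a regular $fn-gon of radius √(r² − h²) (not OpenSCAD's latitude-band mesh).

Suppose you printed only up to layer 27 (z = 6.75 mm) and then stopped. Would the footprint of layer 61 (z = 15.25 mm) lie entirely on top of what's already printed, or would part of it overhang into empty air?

part overhangs

Compare the two slices. At z = 6.75: the r=7.5 sphere slices to a regular 8-gon of circumradius 7.462 (√(r²−h²) with h=0.75 from center) (area = (8/2)·7.462²·sin(360°/8) = 157.51 mm²); the cylinder at (-3.5, 7.5): section is a regular 8-gon, circumradius r=9 (area = (8/2)·9.000²·sin(360°/8) = 229.10 mm²); Taking the first minus the rest: starting from the r=7.5 sphere (157.51 mm²), the r=9 cylinder at (-3.5, 7.5) partially overlaps it — only the 67.57 mm² overlap (of its 229.10 mm²) is removed, clipping the outline — area = 89.93 mm²; the cylinder at (9.5, 9.5) is absent (z outside [10, 22.5]); Merging all regions: only the result so far is present, so the union is just that shape — area = 89.93 mm². At z = 15.25: the sphere is not intersected at this z (|z−center|=7.750 > r=7.5); the r=9 cylinder at (-3.5, 7.5) gives a regular 8-gon of circumradius 9 (constant along its height) (area = (8/2)·9.000²·sin(360°/8) = 229.10 mm²); Taking the first minus the rest: the first operand is absent here, so nothing remains; the r=7.5 cylinder at (9.5, 9.5) contributes a regular 8-gon of circumradius 7.5 (area = (8/2)·7.500²·sin(360°/8) = 159.10 mm²); Merging all regions: only the r=7.5 cylinder at (9.5, 9.5) is present, so the union is just that shape — area = 159.10 mm². Checking containment: at z = 15.25 the cross-section extends beyond the z = 6.75 cross-section by about 157.20 mm².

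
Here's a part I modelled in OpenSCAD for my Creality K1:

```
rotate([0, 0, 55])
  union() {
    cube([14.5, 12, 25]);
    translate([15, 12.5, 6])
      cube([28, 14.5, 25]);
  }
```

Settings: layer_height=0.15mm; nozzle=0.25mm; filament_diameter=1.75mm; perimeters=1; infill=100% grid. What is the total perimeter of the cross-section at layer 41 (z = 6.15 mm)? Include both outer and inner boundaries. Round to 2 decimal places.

138.00 mm

At z = 6.15 mm: the cube is present — its section is the full 14.5×12 rectangle (perimeter 53.00 mm); the cube at (15, 12.5) is present — its section is the full 28×14.5 rectangle (perimeter 85.00 mm); Taking the union: the 2 present regions are separate (no shared area or edge), so areas and boundary lengths simply add and each stays a separate island — boundary = 138.00 mm; (rotated 55° about Z; rotation is an isometry so areas/perimeters/island counts are preserved). Overall, the cross-section has 2 separate islands. Total boundary length (outer) = 138.00 mm.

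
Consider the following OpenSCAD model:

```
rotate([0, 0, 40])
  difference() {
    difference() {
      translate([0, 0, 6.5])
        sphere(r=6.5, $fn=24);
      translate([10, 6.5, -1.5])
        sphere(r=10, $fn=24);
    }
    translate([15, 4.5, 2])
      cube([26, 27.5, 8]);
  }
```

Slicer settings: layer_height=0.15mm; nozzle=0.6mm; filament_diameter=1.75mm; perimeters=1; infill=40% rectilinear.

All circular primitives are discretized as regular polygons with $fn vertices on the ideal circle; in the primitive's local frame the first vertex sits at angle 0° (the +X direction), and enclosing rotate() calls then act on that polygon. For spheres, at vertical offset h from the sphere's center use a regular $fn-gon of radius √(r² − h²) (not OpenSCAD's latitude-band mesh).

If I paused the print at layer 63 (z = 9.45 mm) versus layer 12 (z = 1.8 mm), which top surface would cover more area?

Layer 63 (z = 9.45): the r=6.5 sphere slices to a regular 24-gon of circumradius 5.792 (√(r²−h²) with h=2.95 from center) (area = (24/2)·5.792²·sin(360°/24) = 104.19 mm²); the sphere at (10, 6.5) does not reach this height (|z−center|=10.950 > r=10); Taking the first minus the rest: none of the subtracted shapes is present at this height, so the r=6.5 sphere is unchanged — area = 104.19 mm²; the 26×27.5 cube at (15, 4.5) contributes its full rectangle (area 715.00 mm²); After the difference (first − rest): starting from that combined region (104.19 mm²), the 26×27.5 cube at (15, 4.5) misses the remaining region (no effect) — area = 104.19 mm²; (whole slice rotated 40° about Z — lengths, areas and connectivity unchanged). So its area = 104.19 mm². Layer 12 (z = 1.8): the sphere: section is a regular 24-gon, circumradius = √(r²−h²) = √(6.5²−4.7²) = 4.490 (area = (24/2)·4.490²·sin(360°/24) = 62.61 mm²); the r=10 sphere at (10, 6.5) contributes a regular 24-gon of circumradius √(10²−3.3²) = 9.440 (area = (24/2)·9.440²·sin(360°/24) = 276.76 mm²); Taking the first minus the rest: starting from the r=6.5 sphere (62.61 mm²), the r=10 sphere at (10, 6.5) partially overlaps it — only the 8.45 mm² overlap (of its 276.76 mm²) is removed, clipping the outline — area = 54.16 mm²; the cube at (15, 4.5) is not intersected at this z (z outside [2, 10]); Subtracting the remaining from the first: none of the subtracted shapes is present at this height, so the result so far is unchanged — area = 54.16 mm²; (whole slice rotated 40° about Z — lengths, areas and connectivity unchanged). So its area = 54.16 mm². Layer 63 is larger (104.19 vs 54.16 mm²).

layer 63 (z = 9.45 mm)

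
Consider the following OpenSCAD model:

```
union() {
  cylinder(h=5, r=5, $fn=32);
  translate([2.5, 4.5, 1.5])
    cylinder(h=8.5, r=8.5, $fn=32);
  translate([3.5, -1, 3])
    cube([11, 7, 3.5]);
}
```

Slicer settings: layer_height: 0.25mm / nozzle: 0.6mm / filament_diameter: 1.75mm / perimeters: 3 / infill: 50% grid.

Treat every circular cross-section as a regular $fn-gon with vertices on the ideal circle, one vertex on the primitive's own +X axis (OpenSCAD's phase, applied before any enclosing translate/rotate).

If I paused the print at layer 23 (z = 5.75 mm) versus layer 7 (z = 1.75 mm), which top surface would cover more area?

Layer 23 (z = 5.75): the cylinder does not reach this height (z outside [0, 5]); the cylinder at (2.5, 4.5): section is a regular 32-gon, circumradius r=8.5 (area = (32/2)·8.500²·sin(360°/32) = 225.52 mm²); the cube at (3.5, -1) (footprint 11×7) is included at this height (area 77.00 mm²); Taking the union: the regions partially overlap — summed areas 302.52 mm² minus the doubly-counted overlap 48.72 mm² gives 253.81 mm² — area = 253.81 mm². So its area = 253.81 mm². Layer 7 (z = 1.75): the r=5 cylinder gives a regular 32-gon of circumradius 5 (constant along its height) (area = (32/2)·5.000²·sin(360°/32) = 78.04 mm²); the r=8.5 cylinder at (2.5, 4.5) contributes a regular 32-gon of circumradius 8.5 (area = (32/2)·8.500²·sin(360°/32) = 225.52 mm²); the cube at (3.5, -1) does not reach this height (z outside [3, 6.5]); Merging all regions: the regions partially overlap — summed areas 303.56 mm² minus the doubly-counted overlap 66.58 mm² gives 236.98 mm² — area = 236.98 mm². So its area = 236.98 mm². Layer 23 is larger (253.81 vs 236.98 mm²).

layer 23 (z = 5.75 mm)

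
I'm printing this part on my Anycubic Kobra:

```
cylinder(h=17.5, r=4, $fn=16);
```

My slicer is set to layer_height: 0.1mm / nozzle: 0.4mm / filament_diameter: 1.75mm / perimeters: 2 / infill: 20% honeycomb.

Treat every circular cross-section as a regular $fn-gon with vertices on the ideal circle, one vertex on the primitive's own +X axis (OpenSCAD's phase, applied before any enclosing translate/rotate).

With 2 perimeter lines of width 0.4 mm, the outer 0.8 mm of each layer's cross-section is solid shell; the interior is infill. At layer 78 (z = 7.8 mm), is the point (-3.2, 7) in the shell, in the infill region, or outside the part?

At z = 7.8 mm: the r=4 cylinder contributes a regular 16-gon of circumradius 4. Overall, the cross-section is a single solid region. The nearest boundary edge runs (0.00, 4.00)→(-1.53, 3.70); distance from the point to it = 3.70 mm. The point is not inside any of the regions above, so it lies outside the cross-section (3.70 mm from the nearest boundary).

outside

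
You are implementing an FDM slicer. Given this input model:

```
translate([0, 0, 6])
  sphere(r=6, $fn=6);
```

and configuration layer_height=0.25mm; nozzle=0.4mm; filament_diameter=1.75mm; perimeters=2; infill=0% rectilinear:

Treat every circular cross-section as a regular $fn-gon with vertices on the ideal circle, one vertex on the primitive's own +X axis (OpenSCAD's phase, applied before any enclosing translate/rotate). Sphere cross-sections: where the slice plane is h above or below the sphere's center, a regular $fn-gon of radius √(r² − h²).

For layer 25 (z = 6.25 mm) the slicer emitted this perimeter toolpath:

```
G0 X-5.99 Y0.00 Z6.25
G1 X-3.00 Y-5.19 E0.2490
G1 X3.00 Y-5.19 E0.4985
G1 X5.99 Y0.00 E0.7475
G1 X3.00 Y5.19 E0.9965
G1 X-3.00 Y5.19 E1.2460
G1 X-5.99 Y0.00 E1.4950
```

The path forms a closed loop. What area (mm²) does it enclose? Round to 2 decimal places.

93.32 mm²

Apply the shoelace formula to the sequence of (X, Y) vertices; enclosed area = 93.32 mm².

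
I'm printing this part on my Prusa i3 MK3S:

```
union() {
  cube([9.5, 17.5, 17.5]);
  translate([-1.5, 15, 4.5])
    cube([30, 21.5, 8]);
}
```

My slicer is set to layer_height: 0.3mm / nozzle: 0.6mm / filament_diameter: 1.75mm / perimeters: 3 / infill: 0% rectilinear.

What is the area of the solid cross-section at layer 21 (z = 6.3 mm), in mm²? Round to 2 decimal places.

At z = 6.3 mm: the 9.5×17.5 cube contributes its full rectangle (area 166.25 mm²); the 30×21.5 cube at (-1.5, 15) contributes its full rectangle (area 645.00 mm²); Merging all regions: the regions partially overlap — summed areas 811.25 mm² minus the doubly-counted overlap 23.75 mm² gives 787.50 mm² — area = 787.50 mm². Overall, the cross-section is a single solid region. Net area = 787.50 mm².

787.50 mm²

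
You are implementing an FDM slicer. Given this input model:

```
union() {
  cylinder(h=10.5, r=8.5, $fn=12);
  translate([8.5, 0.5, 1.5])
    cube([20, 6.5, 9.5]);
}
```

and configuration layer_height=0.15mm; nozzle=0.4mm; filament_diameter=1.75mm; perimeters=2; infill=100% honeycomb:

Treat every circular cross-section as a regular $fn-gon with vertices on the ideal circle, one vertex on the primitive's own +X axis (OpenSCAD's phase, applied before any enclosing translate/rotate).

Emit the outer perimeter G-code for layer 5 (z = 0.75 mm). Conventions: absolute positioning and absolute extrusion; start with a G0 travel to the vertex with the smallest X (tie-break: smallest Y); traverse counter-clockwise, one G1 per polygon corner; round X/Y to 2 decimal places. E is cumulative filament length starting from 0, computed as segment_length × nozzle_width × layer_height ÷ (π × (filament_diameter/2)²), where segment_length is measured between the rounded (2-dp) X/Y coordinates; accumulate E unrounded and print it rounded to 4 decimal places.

At z = 0.75 mm: the cylinder: section is a regular 12-gon, circumradius r=8.5; the cube at (8.5, 0.5) is absent (z outside [1.5, 11]); Merging all regions: only the r=8.5 cylinder is present, so the union is just that shape — 1 connected region. The outline is a single polygon with 12 vertices. Extrusion per mm of travel: 0.4 × 0.15 / (π × 0.875²) = 0.024945. Accumulating E over each segment gives final E = 1.3170.

G0 X-8.50 Y0.00 Z0.75
G1 X-7.36 Y-4.25 E0.1098
G1 X-4.25 Y-7.36 E0.2195
G1 X0.00 Y-8.50 E0.3292
G1 X4.25 Y-7.36 E0.4390
G1 X7.36 Y-4.25 E0.5487
G1 X8.50 Y0.00 E0.6585
G1 X7.36 Y4.25 E0.7682
G1 X4.25 Y7.36 E0.8780
G1 X0.00 Y8.50 E0.9877
G1 X-4.25 Y7.36 E1.0975
G1 X-7.36 Y4.25 E1.2072
G1 X-8.50 Y0.00 E1.3170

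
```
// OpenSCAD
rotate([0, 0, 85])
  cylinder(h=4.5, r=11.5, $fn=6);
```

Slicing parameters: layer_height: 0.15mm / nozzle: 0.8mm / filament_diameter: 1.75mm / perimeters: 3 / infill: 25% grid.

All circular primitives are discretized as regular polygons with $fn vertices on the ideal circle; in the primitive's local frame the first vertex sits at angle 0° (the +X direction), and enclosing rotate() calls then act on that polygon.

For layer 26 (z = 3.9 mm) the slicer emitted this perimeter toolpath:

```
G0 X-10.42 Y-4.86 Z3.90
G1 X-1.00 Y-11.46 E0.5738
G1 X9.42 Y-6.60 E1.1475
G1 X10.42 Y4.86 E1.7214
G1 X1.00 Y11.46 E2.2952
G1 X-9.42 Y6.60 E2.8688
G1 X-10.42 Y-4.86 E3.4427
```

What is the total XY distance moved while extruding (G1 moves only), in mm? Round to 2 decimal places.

Sum the Euclidean lengths of each G1 segment: total = 69.01 mm.

69.01 mm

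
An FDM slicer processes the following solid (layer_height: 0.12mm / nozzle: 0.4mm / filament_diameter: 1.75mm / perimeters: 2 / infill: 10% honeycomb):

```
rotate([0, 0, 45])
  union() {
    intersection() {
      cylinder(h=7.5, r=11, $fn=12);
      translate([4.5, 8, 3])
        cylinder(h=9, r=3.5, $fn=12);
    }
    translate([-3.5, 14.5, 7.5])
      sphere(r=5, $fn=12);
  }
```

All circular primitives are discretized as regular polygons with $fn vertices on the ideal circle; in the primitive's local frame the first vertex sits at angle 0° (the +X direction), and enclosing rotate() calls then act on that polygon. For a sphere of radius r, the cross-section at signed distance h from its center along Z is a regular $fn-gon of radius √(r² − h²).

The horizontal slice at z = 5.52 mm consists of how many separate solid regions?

At z = 5.52 mm: the r=11 cylinder gives a regular 12-gon of circumradius 11 (constant along its height); the r=3.5 cylinder at (4.5, 8) gives a regular 12-gon of circumradius 3.5 (constant along its height); Taking the intersection: the r=3.5 cylinder at (4.5, 8) partially overlaps the r=11 cylinder; clipping to the common part keeps 27.62 mm² — 1 connected region; the sphere at (-3.5, 14.5): section is a regular 12-gon, circumradius = √(r²−h²) = √(5²−1.98²) = 4.591; Merging all regions: the 2 present regions are separate (no shared area or edge), so areas and boundary lengths simply add and each stays a separate island — 2 connected regions; (whole slice rotated 45° about Z — lengths, areas and connectivity unchanged). The result has 2 disconnected regions.

2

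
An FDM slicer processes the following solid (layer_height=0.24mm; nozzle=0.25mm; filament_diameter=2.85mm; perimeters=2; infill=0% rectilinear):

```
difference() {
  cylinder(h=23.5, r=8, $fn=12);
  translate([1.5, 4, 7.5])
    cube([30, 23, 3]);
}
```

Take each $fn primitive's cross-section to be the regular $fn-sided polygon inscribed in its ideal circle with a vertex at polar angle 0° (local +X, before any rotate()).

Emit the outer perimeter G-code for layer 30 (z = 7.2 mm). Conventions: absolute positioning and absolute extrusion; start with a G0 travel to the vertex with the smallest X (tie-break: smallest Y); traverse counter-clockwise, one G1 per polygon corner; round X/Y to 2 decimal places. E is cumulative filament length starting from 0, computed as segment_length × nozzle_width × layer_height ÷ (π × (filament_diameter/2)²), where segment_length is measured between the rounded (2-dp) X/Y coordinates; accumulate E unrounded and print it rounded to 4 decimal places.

At z = 7.2 mm: the r=8 cylinder contributes a regular 12-gon of circumradius 8; the cube at (1.5, 4) does not reach this height (z outside [7.5, 10.5]); Subtracting the remaining from the first: none of the subtracted shapes is present at this height, so the r=8 cylinder is unchanged — 1 connected region. The outline is a single polygon with 12 vertices. Extrusion per mm of travel: 0.25 × 0.24 / (π × 1.425²) = 0.009405. Accumulating E over each segment gives final E = 0.4674.

G0 X-8.00 Y0.00 Z7.20
G1 X-6.93 Y-4.00 E0.0389
G1 X-4.00 Y-6.93 E0.0779
G1 X0.00 Y-8.00 E0.1169
G1 X4.00 Y-6.93 E0.1558
G1 X6.93 Y-4.00 E0.1948
G1 X8.00 Y0.00 E0.2337
G1 X6.93 Y4.00 E0.2727
G1 X4.00 Y6.93 E0.3116
G1 X0.00 Y8.00 E0.3506
G1 X-4.00 Y6.93 E0.3895
G1 X-6.93 Y4.00 E0.4285
G1 X-8.00 Y0.00 E0.4674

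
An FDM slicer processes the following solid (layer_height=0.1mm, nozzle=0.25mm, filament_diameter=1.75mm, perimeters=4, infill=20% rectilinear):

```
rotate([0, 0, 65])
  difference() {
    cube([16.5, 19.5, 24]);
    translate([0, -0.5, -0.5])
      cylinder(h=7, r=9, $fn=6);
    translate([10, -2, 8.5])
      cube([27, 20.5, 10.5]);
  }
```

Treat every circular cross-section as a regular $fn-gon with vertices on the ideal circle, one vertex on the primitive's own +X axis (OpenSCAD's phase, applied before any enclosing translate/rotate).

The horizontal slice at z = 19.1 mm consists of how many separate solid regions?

At z = 19.1 mm: the cube (footprint 16.5×19.5) is included at this height; the cylinder at (0, -0.5) is not intersected at this z (z outside [-0.5, 6.5]); the cube at (10, -2) is absent (z outside [8.5, 19]); After the difference (first − rest): none of the subtracted shapes is present at this height, so the 16.5×19.5 cube is unchanged — 1 connected region; (whole slice rotated 65° about Z — lengths, areas and connectivity unchanged). The result has 1 disconnected region.

1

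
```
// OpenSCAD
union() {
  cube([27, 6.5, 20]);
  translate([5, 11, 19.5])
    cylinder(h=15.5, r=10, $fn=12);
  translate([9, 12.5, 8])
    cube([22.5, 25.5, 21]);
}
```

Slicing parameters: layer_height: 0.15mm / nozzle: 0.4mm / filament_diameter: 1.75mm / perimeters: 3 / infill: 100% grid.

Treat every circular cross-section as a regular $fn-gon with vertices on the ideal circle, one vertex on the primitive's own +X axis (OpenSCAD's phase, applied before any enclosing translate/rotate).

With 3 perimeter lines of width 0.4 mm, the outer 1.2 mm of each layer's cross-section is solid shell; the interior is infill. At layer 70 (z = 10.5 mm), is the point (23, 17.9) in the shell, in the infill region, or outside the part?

At z = 10.5 mm: the cube (footprint 27×6.5) is included at this height; the cylinder at (5, 11) does not reach this height (z outside [19.5, 35]); the cube at (9, 12.5) (footprint 22.5×25.5) is included at this height; Taking the union: the 2 present regions are separate (no shared area or edge), so areas and boundary lengths simply add and each stays a separate island — 2 connected regions. Overall, the cross-section has 2 separate islands. The nearest boundary edge runs (31.50, 12.50)→(9.00, 12.50); distance from the point to it = 5.40 mm. (Shell/infill is judged within the island containing the point — the largest one.) The point is inside the cross-section and 5.40 mm from the nearest boundary — more than the 1.2 mm shell width (3 × 0.4), so it's in the infill interior.

infill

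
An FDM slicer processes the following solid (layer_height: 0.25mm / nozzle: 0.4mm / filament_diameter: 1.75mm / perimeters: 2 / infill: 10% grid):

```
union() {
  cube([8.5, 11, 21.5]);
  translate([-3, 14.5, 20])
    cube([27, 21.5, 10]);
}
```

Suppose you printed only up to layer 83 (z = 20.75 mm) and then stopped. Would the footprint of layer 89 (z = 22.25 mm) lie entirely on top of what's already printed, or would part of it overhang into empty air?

entirely on top

Compare the two slices. At z = 20.75: the cube is present — its section is the full 8.5×11 rectangle (area 93.50 mm²); the cube at (-3, 14.5) is present — its section is the full 27×21.5 rectangle (area 580.50 mm²); Merging all regions: the 2 present regions are separate (no shared area or edge), so areas and boundary lengths simply add and each stays a separate island — area = 674.00 mm². At z = 22.25: the cube does not reach this height (z outside [0, 21.5]); the cube at (-3, 14.5) (footprint 27×21.5) is included at this height (area 580.50 mm²); Combining (union): only the 27×21.5 cube at (-3, 14.5) is present, so the union is just that shape — area = 580.50 mm². Checking containment: the cross-section at z = 22.25 is a subset of the cross-section at z = 20.75.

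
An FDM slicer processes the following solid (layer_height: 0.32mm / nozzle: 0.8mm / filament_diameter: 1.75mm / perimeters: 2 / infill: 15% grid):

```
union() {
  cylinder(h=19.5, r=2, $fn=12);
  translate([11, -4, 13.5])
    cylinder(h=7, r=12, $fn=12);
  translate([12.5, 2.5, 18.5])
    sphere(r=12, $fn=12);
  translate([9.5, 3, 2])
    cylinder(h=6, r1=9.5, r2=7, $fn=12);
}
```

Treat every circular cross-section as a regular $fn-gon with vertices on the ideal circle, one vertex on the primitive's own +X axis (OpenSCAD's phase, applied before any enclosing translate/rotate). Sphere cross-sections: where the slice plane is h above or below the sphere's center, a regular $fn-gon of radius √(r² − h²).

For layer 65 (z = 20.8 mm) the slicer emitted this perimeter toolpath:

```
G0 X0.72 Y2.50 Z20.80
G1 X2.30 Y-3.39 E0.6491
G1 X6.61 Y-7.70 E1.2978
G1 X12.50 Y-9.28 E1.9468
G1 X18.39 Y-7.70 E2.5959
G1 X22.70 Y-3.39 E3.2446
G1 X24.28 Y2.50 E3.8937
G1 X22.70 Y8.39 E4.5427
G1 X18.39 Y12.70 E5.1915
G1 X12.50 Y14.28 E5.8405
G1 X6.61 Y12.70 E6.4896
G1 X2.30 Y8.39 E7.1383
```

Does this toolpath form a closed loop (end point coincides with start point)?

Start point (G0): (0.72, 2.50). End point (last G1): the path does not return to the start — open.

no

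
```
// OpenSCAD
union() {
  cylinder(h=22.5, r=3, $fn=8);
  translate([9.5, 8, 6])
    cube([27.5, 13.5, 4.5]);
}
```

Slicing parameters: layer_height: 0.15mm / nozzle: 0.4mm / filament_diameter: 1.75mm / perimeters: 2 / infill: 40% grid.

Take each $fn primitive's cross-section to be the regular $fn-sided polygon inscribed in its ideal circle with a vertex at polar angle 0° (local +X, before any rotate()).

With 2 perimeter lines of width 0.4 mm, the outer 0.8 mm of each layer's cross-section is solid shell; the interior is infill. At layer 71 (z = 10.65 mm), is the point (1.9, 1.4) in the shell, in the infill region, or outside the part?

At z = 10.65 mm: the r=3 cylinder contributes a regular 8-gon of circumradius 3; the cube at (9.5, 8) does not reach this height (z outside [6, 10.5]); Merging all regions: only the r=3 cylinder is present, so the union is just that shape — 1 connected region. Overall, the cross-section is a single solid region. The nearest boundary edge runs (3.00, 0.00)→(2.12, 2.12); distance from the point to it = 0.48 mm. The point is inside the cross-section, 0.48 mm from the nearest boundary — within the 0.8 mm shell band (2 × 0.4).

shell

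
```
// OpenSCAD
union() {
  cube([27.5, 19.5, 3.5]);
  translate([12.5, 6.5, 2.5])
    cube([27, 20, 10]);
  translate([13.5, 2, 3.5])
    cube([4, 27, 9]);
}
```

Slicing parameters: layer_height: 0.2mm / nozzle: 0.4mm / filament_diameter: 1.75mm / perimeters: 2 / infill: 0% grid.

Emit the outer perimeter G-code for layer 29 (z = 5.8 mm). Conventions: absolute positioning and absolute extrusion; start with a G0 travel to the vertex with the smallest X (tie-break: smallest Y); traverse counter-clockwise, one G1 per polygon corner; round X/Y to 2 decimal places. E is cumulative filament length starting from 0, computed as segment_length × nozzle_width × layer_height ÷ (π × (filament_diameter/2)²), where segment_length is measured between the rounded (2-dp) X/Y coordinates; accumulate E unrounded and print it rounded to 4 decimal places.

G0 X12.50 Y6.50 Z5.80
G1 X13.50 Y6.50 E0.0333
G1 X13.50 Y2.00 E0.1829
G1 X17.50 Y2.00 E0.3160
G1 X17.50 Y6.50 E0.4656
G1 X39.50 Y6.50 E1.1974
G1 X39.50 Y26.50 E1.8626
G1 X17.50 Y26.50 E2.5943
G1 X17.50 Y29.00 E2.6774
G1 X13.50 Y29.00 E2.8105
G1 X13.50 Y26.50 E2.8936
G1 X12.50 Y26.50 E2.9269
G1 X12.50 Y6.50 E3.5921

At z = 5.8 mm: the cube is absent (z outside [0, 3.5]); the 27×20 cube at (12.5, 6.5) contributes its full rectangle; the cube at (13.5, 2) is present — its section is the full 4×27 rectangle; Combining (union): the regions partially overlap (shared area 80.00 mm²), so overlapping operands fuse into one piece — 1 connected region. The outline is a single polygon with 12 vertices. Extrusion per mm of travel: 0.4 × 0.2 / (π × 0.875²) = 0.033260. Accumulating E over each segment gives final E = 3.5921.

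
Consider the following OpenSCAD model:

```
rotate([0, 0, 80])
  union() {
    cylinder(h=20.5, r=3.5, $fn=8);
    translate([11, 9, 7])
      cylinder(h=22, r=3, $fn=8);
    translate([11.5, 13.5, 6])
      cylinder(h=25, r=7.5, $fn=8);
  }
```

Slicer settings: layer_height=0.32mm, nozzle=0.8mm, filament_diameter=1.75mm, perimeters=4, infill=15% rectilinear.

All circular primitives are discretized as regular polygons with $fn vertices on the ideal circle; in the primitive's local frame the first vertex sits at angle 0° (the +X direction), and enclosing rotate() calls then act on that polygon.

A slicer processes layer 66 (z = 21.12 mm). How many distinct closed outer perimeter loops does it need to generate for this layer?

At z = 21.12 mm: the cylinder does not reach this height (z outside [0, 20.5]); the cylinder at (11, 9): section is a regular 8-gon, circumradius r=3; the r=7.5 cylinder at (11.5, 13.5) gives a regular 8-gon of circumradius 7.5 (constant along its height); Combining (union): the regions partially overlap (shared area 24.98 mm²), so overlapping operands fuse into one piece — 1 connected region; (whole slice rotated 80° about Z — lengths, areas and connectivity unchanged). The result has 1 disconnected region.

1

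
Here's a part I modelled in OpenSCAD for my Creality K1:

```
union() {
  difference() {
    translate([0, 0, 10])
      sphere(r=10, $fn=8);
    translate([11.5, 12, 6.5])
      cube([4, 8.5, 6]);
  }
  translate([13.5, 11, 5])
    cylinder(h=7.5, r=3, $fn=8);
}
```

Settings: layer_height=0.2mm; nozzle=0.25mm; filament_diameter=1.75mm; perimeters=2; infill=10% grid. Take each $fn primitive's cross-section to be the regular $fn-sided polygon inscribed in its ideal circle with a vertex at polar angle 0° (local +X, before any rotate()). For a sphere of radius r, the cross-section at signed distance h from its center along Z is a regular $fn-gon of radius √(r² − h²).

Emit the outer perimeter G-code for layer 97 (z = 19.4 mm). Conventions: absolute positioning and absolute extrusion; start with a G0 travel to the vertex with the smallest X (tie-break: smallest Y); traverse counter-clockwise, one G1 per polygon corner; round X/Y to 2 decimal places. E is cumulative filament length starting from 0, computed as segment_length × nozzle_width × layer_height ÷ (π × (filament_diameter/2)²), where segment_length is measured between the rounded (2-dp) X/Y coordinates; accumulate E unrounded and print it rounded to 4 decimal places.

At z = 19.4 mm: the sphere: section is a regular 8-gon, circumradius = √(r²−h²) = √(10²−9.4²) = 3.412; the cube at (11.5, 12) is absent (z outside [6.5, 12.5]); After the difference (first − rest): none of the subtracted shapes is present at this height, so the r=10 sphere is unchanged — 1 connected region; the cylinder at (13.5, 11) is not intersected at this z (z outside [5, 12.5]); Merging all regions: only that combined region is present, so the union is just that shape — 1 connected region. The outline is a single polygon with 8 vertices. Extrusion per mm of travel: 0.25 × 0.2 / (π × 0.875²) = 0.020788. Accumulating E over each segment gives final E = 0.4339.

G0 X-3.41 Y0.00 Z19.40
G1 X-2.41 Y-2.41 E0.0542
G1 X0.00 Y-3.41 E0.1085
G1 X2.41 Y-2.41 E0.1627
G1 X3.41 Y0.00 E0.2170
G1 X2.41 Y2.41 E0.2712
G1 X0.00 Y3.41 E0.3254
G1 X-2.41 Y2.41 E0.3797
G1 X-3.41 Y0.00 E0.4339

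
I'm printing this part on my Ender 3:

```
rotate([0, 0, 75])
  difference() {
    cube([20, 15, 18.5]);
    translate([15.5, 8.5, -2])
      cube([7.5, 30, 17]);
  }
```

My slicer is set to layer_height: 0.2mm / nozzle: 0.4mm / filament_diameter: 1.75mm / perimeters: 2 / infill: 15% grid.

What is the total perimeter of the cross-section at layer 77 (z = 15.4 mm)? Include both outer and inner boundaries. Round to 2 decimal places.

At z = 15.4 mm: the cube is present — its section is the full 20×15 rectangle (perimeter 70.00 mm); the cube at (15.5, 8.5) is absent (z outside [-2, 15]); After the difference (first − rest): none of the subtracted shapes is present at this height, so the 20×15 cube is unchanged — boundary = 70.00 mm; (whole slice rotated 75° about Z — lengths, areas and connectivity unchanged). Overall, the cross-section is a single solid region. Total boundary length (outer) = 70.00 mm.

70.00 mm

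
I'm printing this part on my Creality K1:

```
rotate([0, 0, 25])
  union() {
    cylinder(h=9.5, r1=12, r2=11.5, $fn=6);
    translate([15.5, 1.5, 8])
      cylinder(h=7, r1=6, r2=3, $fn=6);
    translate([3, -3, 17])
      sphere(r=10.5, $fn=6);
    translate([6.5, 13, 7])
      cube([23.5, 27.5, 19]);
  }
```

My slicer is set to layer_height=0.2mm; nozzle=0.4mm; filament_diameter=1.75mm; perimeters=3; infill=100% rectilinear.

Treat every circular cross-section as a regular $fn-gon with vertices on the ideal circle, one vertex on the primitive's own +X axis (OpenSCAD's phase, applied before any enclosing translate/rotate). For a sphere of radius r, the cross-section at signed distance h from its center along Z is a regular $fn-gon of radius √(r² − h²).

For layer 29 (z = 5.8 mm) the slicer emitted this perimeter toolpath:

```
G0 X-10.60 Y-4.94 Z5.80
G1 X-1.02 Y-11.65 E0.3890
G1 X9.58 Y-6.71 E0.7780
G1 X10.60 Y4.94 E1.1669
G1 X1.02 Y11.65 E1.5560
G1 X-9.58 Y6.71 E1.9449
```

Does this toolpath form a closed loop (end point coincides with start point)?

no

Start point (G0): (-10.60, -4.94). End point (last G1): the path does not return to the start — open.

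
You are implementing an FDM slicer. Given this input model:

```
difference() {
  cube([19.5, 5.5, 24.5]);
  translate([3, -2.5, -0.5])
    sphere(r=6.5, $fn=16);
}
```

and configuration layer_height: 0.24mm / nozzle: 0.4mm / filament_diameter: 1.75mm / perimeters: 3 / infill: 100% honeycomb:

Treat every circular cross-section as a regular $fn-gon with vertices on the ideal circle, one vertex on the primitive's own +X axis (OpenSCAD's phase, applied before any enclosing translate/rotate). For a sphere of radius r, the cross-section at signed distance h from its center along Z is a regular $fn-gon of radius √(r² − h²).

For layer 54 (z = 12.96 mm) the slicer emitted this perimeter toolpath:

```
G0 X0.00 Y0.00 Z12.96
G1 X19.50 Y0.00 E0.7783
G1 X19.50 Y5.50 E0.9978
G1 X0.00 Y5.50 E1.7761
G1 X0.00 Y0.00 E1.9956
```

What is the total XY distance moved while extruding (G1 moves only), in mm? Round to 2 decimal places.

Sum the Euclidean lengths of each G1 segment: total = 50.00 mm.

50.00 mm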